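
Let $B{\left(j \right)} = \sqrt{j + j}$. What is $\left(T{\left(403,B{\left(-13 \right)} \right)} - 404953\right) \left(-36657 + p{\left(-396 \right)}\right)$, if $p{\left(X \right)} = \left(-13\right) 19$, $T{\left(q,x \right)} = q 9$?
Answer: $14810534704$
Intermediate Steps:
$B{\left(j \right)} = \sqrt{2} \sqrt{j}$ ($B{\left(j \right)} = \sqrt{2 j} = \sqrt{2} \sqrt{j}$)
$T{\left(q,x \right)} = 9 q$
$p{\left(X \right)} = -247$
$\left(T{\left(403,B{\left(-13 \right)} \right)} - 404953\right) \left(-36657 + p{\left(-396 \right)}\right) = \left(9 \cdot 403 - 404953\right) \left(-36657 - 247\right) = \left(3627 - 404953\right) \left(-36904\right) = \left(-401326\right) \left(-36904\right) = 14810534704$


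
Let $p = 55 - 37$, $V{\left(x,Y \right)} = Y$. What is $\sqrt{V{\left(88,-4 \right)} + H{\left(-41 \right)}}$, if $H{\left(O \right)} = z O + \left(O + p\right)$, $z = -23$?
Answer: $2 \sqrt{229} \approx 30.266$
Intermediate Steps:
$p = 18$
$H{\left(O \right)} = 18 - 22 O$ ($H{\left(O \right)} = - 23 O + \left(O + 18\right) = - 23 O + \left(18 + O\right) = 18 - 22 O$)
$\sqrt{V{\left(88,-4 \right)} + H{\left(-41 \right)}} = \sqrt{-4 + \left(18 - -902\right)} = \sqrt{-4 + \left(18 + 902\right)} = \sqrt{-4 + 920} = \sqrt{916} = 2 \sqrt{229}$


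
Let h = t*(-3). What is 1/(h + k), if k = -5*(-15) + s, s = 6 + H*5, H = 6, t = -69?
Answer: 1/318 ≈ 0.0031447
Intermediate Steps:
s = 36 (s = 6 + 6*5 = 6 + 30 = 36)
k = 111 (k = -5*(-15) + 36 = 75 + 36 = 111)
h = 207 (h = -69*(-3) = 207)
1/(h + k) = 1/(207 + 111) = 1/318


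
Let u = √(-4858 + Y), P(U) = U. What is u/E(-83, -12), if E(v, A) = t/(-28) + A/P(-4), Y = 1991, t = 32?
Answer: 7*I*√2867/13 ≈ 28.832*I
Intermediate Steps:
u = I*√2867 (u = √(-4858 + 1991) = √(-2867) = I*√2867 ≈ 53.544*I)
E(v, A) = -8/7 - A/4 (E(v, A) = 32/(-28) + A/(-4) = 32*(-1/28) + A*(-¼) = -8/7 - A/4)
u/E(-83, -12) = (I*√2867)/(-8/7 - ¼*(-12)) = (I*√2867)/(-8/7 + 3) = (I*√2867)/(13/7) = (I*√2867)*(7/13) = 7*I*√2867/13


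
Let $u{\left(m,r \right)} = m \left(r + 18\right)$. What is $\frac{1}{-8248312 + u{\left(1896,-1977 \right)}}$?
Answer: $- \frac{1}{11962576} \approx -8.3594 \cdot 10^{-8}$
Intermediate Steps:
$u{\left(m,r \right)} = m \left(18 + r\right)$
$\frac{1}{-8248312 + u{\left(1896,-1977 \right)}} = \frac{1}{-8248312 + 1896 \left(18 - 1977\right)} = \frac{1}{-8248312 + 1896 \left(-1959\right)} = \frac{1}{-8248312 - 3714264} = \frac{1}{-11962576} = - \frac{1}{11962576}$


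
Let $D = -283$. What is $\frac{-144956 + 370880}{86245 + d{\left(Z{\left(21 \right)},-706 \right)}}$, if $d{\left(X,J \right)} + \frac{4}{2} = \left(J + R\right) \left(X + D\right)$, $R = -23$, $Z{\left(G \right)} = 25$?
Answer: $\frac{225924}{274325} \approx 0.82356$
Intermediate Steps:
$d{\left(X,J \right)} = -2 + \left(-283 + X\right) \left(-23 + J\right)$ ($d{\left(X,J \right)} = -2 + \left(J - 23\right) \left(X - 283\right) = -2 + \left(-23 + J\right) \left(-283 + X\right) = -2 + \left(-283 + X\right) \left(-23 + J\right)$)
$\frac{-144956 + 370880}{86245 + d{\left(Z{\left(21 \right)},-706 \right)}} = \frac{-144956 + 370880}{86245 - -188080} = \frac{225924}{86245 + \left(6507 + 199798 - 575 - 17650\right)} = \frac{225924}{86245 + 188080} = \frac{225924}{274325}$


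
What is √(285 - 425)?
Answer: 2*I*√35 ≈ 11.832*I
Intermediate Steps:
√(285 - 425) = √(-140) = 2*I*√35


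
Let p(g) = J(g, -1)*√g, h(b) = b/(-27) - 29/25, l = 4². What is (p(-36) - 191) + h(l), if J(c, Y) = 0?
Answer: -130108/675 ≈ -192.75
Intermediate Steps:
l = 16
h(b) = -29/25 - b/27 (h(b) = b*(-1/27) - 29*1/25 = -b/27 - 29/25 = -29/25 - b/27)
p(g) = 0 (p(g) = 0*√g = 0)
(p(-36) - 191) + h(l) = (0 - 191) + (-29/25 - 1/27*16) = -191 + (-29/25 - 16/27) = -191 - 1183/675 = -130108/675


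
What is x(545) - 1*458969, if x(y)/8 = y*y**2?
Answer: 1294570031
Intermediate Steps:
x(y) = 8*y**3 (x(y) = 8*(y*y**2) = 8*y**3)
x(545) - 1*458969 = 8*545**3 - 1*458969 = 8*161878625 - 458969 = 1295029000 - 458969 = 1294570031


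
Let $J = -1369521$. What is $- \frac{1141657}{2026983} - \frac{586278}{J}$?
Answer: $- \frac{13894359149}{102814658709} \approx -0.13514$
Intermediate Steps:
$- \frac{1141657}{2026983} - \frac{586278}{J} = - \frac{1141657}{2026983} - \frac{586278}{-1369521} = \left(-1141657\right) \frac{1}{2026983} - - \frac{21714}{50723} = - \frac{1141657}{2026983} + \frac{21714}{50723} = - \frac{13894359149}{102814658709}$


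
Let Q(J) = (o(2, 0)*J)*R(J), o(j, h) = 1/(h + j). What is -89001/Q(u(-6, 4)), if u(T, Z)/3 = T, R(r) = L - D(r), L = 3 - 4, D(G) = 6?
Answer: -9889/7 ≈ -1412.7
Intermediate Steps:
L = -1
R(r) = -7 (R(r) = -1 - 1*6 = -1 - 6 = -7)
u(T, Z) = 3*T
Q(J) = -7*J/2 (Q(J) = (J/(0 + 2))*(-7) = (J/2)*(-7) = -7*J/2)
-89001/Q(u(-6, 4)) = -89001/((-21*(-6)/2)) = -89001/((-7/2*(-18))) = -89001/63 = -89001*1/63 = -9889/7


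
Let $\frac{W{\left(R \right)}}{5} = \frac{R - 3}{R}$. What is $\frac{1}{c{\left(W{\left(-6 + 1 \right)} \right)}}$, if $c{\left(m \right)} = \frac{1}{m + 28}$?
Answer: $36$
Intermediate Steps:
$W{\left(R \right)} = \frac{5 \left(-3 + R\right)}{R}$ ($W{\left(R \right)} = 5 \frac{R - 3}{R} = 5 \frac{-3 + R}{R} = \frac{5 \left(-3 + R\right)}{R}$)
$c{\left(m \right)} = \frac{1}{28 + m}$
$\frac{1}{c{\left(W{\left(-6 + 1 \right)} \right)}} = \frac{1}{\frac{1}{28 + \left(5 - \frac{15}{-6 + 1}\right)}} = \frac{1}{\frac{1}{28 + \left(5 - \frac{15}{-5}\right)}} = \frac{1}{\frac{1}{28 + \left(5 - -3\right)}} = \frac{1}{\frac{1}{28 + \left(5 + 3\right)}} = \frac{1}{\frac{1}{28 + 8}} = \frac{1}{\frac{1}{36}} = 36$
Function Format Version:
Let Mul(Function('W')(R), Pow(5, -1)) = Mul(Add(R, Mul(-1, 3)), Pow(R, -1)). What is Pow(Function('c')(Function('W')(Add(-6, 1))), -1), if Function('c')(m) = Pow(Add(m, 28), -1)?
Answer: 36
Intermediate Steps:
Function('W')(R) = Mul(5, Pow(R, -1), Add(-3, R)) (Function('W')(R) = Mul(5, Mul(Add(R, Mul(-1, 3)), Pow(R, -1))) = Mul(5, Mul(Add(R, -3), Pow(R, -1))) = Mul(5, Mul(Add(-3, R), Pow(R, -1))) = Mul(5, Mul(Pow(R, -1), Add(-3, R))) = Mul(5, Pow(R, -1), Add(-3, R)))
Function('c')(m) = Pow(Add(28, m), -1)
Pow(Function('c')(Function('W')(Add(-6, 1))), -1) = Pow(Pow(Add(28, Add(5, Mul(-15, Pow(Add(-6, 1), -1)))), -1), -1) = Pow(Pow(Add(28, Add(5, Mul(-15, Pow(-5, -1)))), -1), -1) = Pow(Pow(Add(28, Add(5, Mul(-15, Rational(-1, 5)))), -1), -1) = Pow(Pow(Add(28, Add(5, 3)), -1), -1) = Pow(Pow(Add(28, 8), -1), -1) = Pow(Pow(36, -1), -1) = Pow(Rational(1, 36), -1) = 36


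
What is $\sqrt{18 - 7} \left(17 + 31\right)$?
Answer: $48 \sqrt{11} \approx 159.2$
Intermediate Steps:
$\sqrt{18 - 7} \left(17 + 31\right) = \sqrt{11} \cdot 48 = 48 \sqrt{11}$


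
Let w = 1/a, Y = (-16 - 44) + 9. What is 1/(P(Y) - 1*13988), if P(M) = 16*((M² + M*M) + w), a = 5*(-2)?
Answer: 5/346212 ≈ 1.4442e-5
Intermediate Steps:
Y = -51 (Y = -60 + 9 = -51)
a = -10
w = -⅒ (w = 1/(-10) = -⅒ ≈ -0.10000)
P(M) = -8/5 + 32*M² (P(M) = 16*((M² + M*M) - ⅒) = 16*((M² + M²) - ⅒) = 16*(2*M² - ⅒) = 16*(-⅒ + 2*M²) = -8/5 + 32*M²)
1/(P(Y) - 1*13988) = 1/((-8/5 + 32*(-51)²) - 1*13988) = 1/((-8/5 + 32*2601) - 13988) = 1/((-8/5 + 83232) - 13988) = 1/(416152/5 - 13988) = 1/(346212/5) = 5/346212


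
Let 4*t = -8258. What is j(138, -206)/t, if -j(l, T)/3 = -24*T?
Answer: 29664/4129 ≈ 7.1843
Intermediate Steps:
t = -4129/2 (t = (¼)*(-8258) = -4129/2 ≈ -2064.5)
j(l, T) = 72*T (j(l, T) = -(-72)*T = 72*T)
j(138, -206)/t = (72*(-206))/(-4129/2) = -14832*(-2/4129) = 29664/4129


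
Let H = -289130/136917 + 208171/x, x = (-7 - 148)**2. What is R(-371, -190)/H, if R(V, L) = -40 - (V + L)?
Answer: 1713793511925/21555800557 ≈ 79.505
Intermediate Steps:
R(V, L) = -40 - L - V (R(V, L) = -40 - (L + V) = -40 + (-L - V) = -40 - L - V)
x = 24025 (x = (-155)**2 = 24025)
H = 21555800557/3289430925 (H = -289130/136917 + 208171/24025 = 21555800557/3289430925 ≈ 6.5530)
R(-371, -190)/H = (-40 - 1*(-190) - 1*(-371))/(21555800557/3289430925) = (-40 + 190 + 371)*(3289430925/21555800557) = 521*(3289430925/21555800557) = 1713793511925/21555800557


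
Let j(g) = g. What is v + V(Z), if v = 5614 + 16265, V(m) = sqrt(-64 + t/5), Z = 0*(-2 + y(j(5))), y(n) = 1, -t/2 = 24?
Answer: 21879 + 4*I*sqrt(115)/5 ≈ 21879.0 + 8.579*I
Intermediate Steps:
t = -48 (t = -2*24 = -48)
Z = 0 (Z = 0*(-2 + 1) = 0*(-1) = 0)
V(m) = 4*I*sqrt(115)/5 (V(m) = sqrt(-64 - 48/5) = sqrt(-368/5) = 4*I*sqrt(115)/5)
v = 21879
v + V(Z) = 21879 + 4*I*sqrt(115)/5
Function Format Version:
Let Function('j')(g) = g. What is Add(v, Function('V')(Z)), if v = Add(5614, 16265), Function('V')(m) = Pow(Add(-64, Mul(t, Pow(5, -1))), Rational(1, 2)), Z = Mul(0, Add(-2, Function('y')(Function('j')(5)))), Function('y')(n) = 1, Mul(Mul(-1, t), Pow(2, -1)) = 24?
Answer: Add(21879, Mul(Rational(4, 5), I, Pow(115, Rational(1, 2)))) ≈ Add(21879., Mul(8.5790, I))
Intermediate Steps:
t = -48 (t = Mul(-2, 24) = -48)
Z = 0 (Z = Mul(0, Add(-2, 1)) = Mul(0, -1) = 0)
Function('V')(m) = Mul(Rational(4, 5), I, Pow(115, Rational(1, 2))) (Function('V')(m) = Pow(Add(-64, Mul(-48, Pow(5, -1))), Rational(1, 2)) = Pow(Add(-64, Mul(-48, Rational(1, 5))), Rational(1, 2)) = Pow(Add(-64, Rational(-48, 5)), Rational(1, 2)) = Pow(Rational(-368, 5), Rational(1, 2)) = Mul(Rational(4, 5), I, Pow(115, Rational(1, 2))))
v = 21879
Add(v, Function('V')(Z)) = Add(21879, Mul(Rational(4, 5), I, Pow(115, Rational(1, 2))))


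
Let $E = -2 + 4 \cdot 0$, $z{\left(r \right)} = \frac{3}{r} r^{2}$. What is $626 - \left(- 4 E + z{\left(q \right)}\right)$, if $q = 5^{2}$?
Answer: $543$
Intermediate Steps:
$q = 25$
$z{\left(r \right)} = 3 r$
$E = -2$ ($E = -2 + 0 = -2$)
$626 - \left(- 4 E + z{\left(q \right)}\right) = 626 - \left(\left(-4\right) \left(-2\right) + 3 \cdot 25\right) = 626 - \left(8 + 75\right) = 626 - 83 = 543$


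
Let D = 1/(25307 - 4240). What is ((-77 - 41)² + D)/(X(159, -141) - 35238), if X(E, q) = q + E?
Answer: -293336909/741979740 ≈ -0.39534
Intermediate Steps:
X(E, q) = E + q
D = 1/21067 ≈ 4.7468e-5
((-77 - 41)² + D)/(X(159, -141) - 35238) = ((-77 - 41)² + 1/21067)/((159 - 141) - 35238) = ((-118)² + 1/21067)/(18 - 35238) = (13924 + 1/21067)/(-35220) = (293336909/21067)*(-1/35220) = -293336909/741979740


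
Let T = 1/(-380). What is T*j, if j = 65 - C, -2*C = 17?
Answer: -147/760 ≈ -0.19342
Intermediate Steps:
C = -17/2 (C = -1/2*17 = -17/2 ≈ -8.5000)
T = -1/380 ≈ -0.0026316
j = 147/2 (j = 65 - 1*(-17/2) = 65 + 17/2 = 147/2 ≈ 73.500)
T*j = -1/380*147/2 = -147/760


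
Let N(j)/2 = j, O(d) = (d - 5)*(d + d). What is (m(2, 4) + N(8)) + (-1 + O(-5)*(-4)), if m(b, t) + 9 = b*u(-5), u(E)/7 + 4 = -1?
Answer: -464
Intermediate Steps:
u(E) = -35 (u(E) = -28 + 7*(-1) = -28 - 7 = -35)
O(d) = 2*d*(-5 + d) (O(d) = (-5 + d)*(2*d) = 2*d*(-5 + d))
N(j) = 2*j
m(b, t) = -9 - 35*b (m(b, t) = -9 + b*(-35) = -9 - 35*b)
(m(2, 4) + N(8)) + (-1 + O(-5)*(-4)) = ((-9 - 35*2) + 2*8) + (-1 + (2*(-5)*(-5 - 5))*(-4)) = ((-9 - 70) + 16) + (-1 + (2*(-5)*(-10))*(-4)) = (-79 + 16) + (-1 + 100*(-4)) = -63 + (-1 - 400) = -63 - 401 = -464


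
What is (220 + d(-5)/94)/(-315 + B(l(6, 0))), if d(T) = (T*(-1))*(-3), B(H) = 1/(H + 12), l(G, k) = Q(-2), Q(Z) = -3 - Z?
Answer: -227315/325616 ≈ -0.69811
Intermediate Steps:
l(G, k) = -1 (l(G, k) = -3 - 1*(-2) = -3 + 2 = -1)
B(H) = 1/(12 + H)
d(T) = 3*T (d(T) = -T*(-3) = 3*T)
(220 + d(-5)/94)/(-315 + B(l(6, 0))) = (220 + (3*(-5))/94)/(-315 + 1/(12 - 1)) = (220 - 15*1/94)/(-315 + 1/11) = (220 - 15/94)/(-315 + 1/11) = 20665/(94*(-3464/11)) = (20665/94)*(-11/3464) = -227315/325616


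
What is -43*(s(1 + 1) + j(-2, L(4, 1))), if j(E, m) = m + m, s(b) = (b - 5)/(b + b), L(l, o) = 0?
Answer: 129/4 ≈ 32.250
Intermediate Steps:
s(b) = (-5 + b)/(2*b) (s(b) = (-5 + b)/((2*b)) = (-5 + b)*(1/(2*b)) = (-5 + b)/(2*b))
j(E, m) = 2*m
-43*(s(1 + 1) + j(-2, L(4, 1))) = -43*((-5 + (1 + 1))/(2*(1 + 1)) + 2*0) = -43*((½)*(-5 + 2)/2 + 0) = -43*((½)*(½)*(-3) + 0) = -43*(-¾ + 0) = -43*(-¾) = 129/4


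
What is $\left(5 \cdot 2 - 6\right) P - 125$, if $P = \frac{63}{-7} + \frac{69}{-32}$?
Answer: $- \frac{1357}{8} \approx -169.63$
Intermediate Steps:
$P = - \frac{357}{32}$ ($P = 63 \left(- \frac{1}{7}\right) + 69 \left(- \frac{1}{32}\right) = -9 - \frac{69}{32} = - \frac{357}{32} \approx -11.156$)
$\left(5 \cdot 2 - 6\right) P - 125 = \left(5 \cdot 2 - 6\right) \left(- \frac{357}{32}\right) - 125 = \left(10 - 6\right) \left(- \frac{357}{32}\right) - 125 = 4 \left(- \frac{357}{32}\right) - 125 = - \frac{357}{8} - 125 = - \frac{1357}{8}$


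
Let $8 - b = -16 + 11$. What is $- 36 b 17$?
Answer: $-7956$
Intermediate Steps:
$b = 13$ ($b = 8 - \left(-16 + 11\right) = 8 - -5 = 8 + 5 = 13$)
$- 36 b 17 = \left(-36\right) 13 \cdot 17 = \left(-468\right) 17 = -7956$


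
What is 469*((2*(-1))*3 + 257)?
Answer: 117719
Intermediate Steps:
469*((2*(-1))*3 + 257) = 469*(-2*3 + 257) = 469*(-6 + 257) = 469*251 = 117719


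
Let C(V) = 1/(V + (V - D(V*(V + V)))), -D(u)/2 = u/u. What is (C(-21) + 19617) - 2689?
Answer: 677119/40 ≈ 16928.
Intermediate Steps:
D(u) = -2 (D(u) = -2*u/u = -2*1 = -2)
C(V) = 1/(2 + 2*V) (C(V) = 1/(V + (V - 1*(-2))) = 1/(V + (V + 2)) = 1/(V + (2 + V)) = 1/(2 + 2*V))
(C(-21) + 19617) - 2689 = (1/(2*(1 - 21)) + 19617) - 2689 = ((½)/(-20) + 19617) - 2689 = ((½)*(-1/20) + 19617) - 2689 = (-1/40 + 19617) - 2689 = 784679/40 - 2689 = 677119/40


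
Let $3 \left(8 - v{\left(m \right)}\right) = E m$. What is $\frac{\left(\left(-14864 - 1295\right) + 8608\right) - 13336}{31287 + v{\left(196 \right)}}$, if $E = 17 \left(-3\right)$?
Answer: $- \frac{20887}{34627} \approx -0.6032$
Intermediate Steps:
$E = -51$
$v{\left(m \right)} = 8 + 17 m$ ($v{\left(m \right)} = 8 - \frac{\left(-51\right) m}{3} = 8 + 17 m$)
$\frac{\left(\left(-14864 - 1295\right) + 8608\right) - 13336}{31287 + v{\left(196 \right)}} = \frac{\left(\left(-14864 - 1295\right) + 8608\right) - 13336}{31287 + \left(8 + 17 \cdot 196\right)} = \frac{\left(-16159 + 8608\right) - 13336}{31287 + \left(8 + 3332\right)} = \frac{-7551 - 13336}{31287 + 3340} = - \frac{20887}{34627}$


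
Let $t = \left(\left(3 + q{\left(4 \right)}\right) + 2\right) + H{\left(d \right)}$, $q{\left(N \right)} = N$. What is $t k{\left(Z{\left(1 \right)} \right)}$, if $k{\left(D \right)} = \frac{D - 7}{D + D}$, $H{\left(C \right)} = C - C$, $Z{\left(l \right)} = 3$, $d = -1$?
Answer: $-6$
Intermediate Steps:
$H{\left(C \right)} = 0$
$k{\left(D \right)} = \frac{-7 + D}{2 D}$
$t = 9$ ($t = \left(\left(3 + 4\right) + 2\right) + 0 = \left(7 + 2\right) + 0 = 9 + 0 = 9$)
$t k{\left(Z{\left(1 \right)} \right)} = 9 \frac{-7 + 3}{2 \cdot 3} = 9 \cdot \frac{1}{2} \cdot \frac{1}{3} \left(-4\right) = 9 \left(- \frac{2}{3}\right) = -6$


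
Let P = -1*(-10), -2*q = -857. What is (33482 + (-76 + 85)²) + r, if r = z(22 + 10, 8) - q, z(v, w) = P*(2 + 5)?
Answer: 66409/2 ≈ 33205.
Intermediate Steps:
q = 857/2 (q = -½*(-857) = 857/2 ≈ 428.50)
P = 10
z(v, w) = 70 (z(v, w) = 10*(2 + 5) = 10*7 = 70)
r = -717/2 (r = 70 - 1*857/2 = 70 - 857/2 = -717/2 ≈ -358.50)
(33482 + (-76 + 85)²) + r = (33482 + (-76 + 85)²) - 717/2 = (33482 + 9²) - 717/2 = (33482 + 81) - 717/2 = 33563 - 717/2 = 66409/2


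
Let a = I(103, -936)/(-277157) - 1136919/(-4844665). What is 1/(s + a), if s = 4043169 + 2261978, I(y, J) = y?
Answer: 191818973915/1209446872866963189 ≈ 1.5860e-7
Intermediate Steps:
a = 44943722684/191818973915 (a = 103/(-277157) - 1136919/(-4844665) = 103*(-1/277157) - 1136919*(-1/4844665) = -103/277157 + 162417/692095 = 44943722684/191818973915 ≈ 0.23430)
s = 6305147
1/(s + a) = 1/(6305147 + 44943722684/191818973915) = 1/(1209446872866963189/191818973915) = 191818973915/1209446872866963189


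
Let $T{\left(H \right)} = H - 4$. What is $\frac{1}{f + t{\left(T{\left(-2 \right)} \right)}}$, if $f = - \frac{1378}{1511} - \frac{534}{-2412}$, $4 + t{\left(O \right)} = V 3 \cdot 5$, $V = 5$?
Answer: $\frac{607422}{42707485} \approx 0.014223$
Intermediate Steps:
$T{\left(H \right)} = -4 + H$ ($T{\left(H \right)} = H - 4 = -4 + H$)
$t{\left(O \right)} = 71$ ($t{\left(O \right)} = -4 + 5 \cdot 3 \cdot 5 = -4 + 15 \cdot 5 = -4 + 75 = 71$)
$f = - \frac{419477}{607422}$ ($f = \left(-1378\right) \frac{1}{1511} - - \frac{89}{402} = - \frac{1378}{1511} + \frac{89}{402} = - \frac{419477}{607422} \approx -0.69059$)
$\frac{1}{f + t{\left(T{\left(-2 \right)} \right)}} = \frac{1}{- \frac{419477}{607422} + 71} = \frac{1}{\frac{42707485}{607422}} = \frac{607422}{42707485}$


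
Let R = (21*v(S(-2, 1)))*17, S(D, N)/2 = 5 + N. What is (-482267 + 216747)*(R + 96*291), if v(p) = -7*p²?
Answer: 88131398400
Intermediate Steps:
S(D, N) = 10 + 2*N (S(D, N) = 2*(5 + N) = 10 + 2*N)
R = -359856 (R = (21*(-7*(10 + 2*1)²))*17 = (21*(-7*(10 + 2)²))*17 = (21*(-7*12²))*17 = (21*(-7*144))*17 = (21*(-1008))*17 = -21168*17 = -359856)
(-482267 + 216747)*(R + 96*291) = (-482267 + 216747)*(-359856 + 96*291) = -265520*(-359856 + 27936) = -265520*(-331920) = 88131398400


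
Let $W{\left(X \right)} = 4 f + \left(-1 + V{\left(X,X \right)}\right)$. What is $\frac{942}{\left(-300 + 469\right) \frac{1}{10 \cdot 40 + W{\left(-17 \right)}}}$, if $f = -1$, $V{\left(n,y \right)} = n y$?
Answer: $\frac{644328}{169} \approx 3812.6$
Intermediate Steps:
$W{\left(X \right)} = -5 + X^{2}$ ($W{\left(X \right)} = 4 \left(-1\right) + \left(-1 + X X\right) = -4 + \left(-1 + X^{2}\right) = -5 + X^{2}$)
$\frac{942}{\left(-300 + 469\right) \frac{1}{10 \cdot 40 + W{\left(-17 \right)}}} = \frac{942}{\left(-300 + 469\right) \frac{1}{10 \cdot 40 - \left(5 - \left(-17\right)^{2}\right)}} = \frac{942}{169 \frac{1}{400 + \left(-5 + 289\right)}} = \frac{942}{169 \frac{1}{400 + 284}} = \frac{942}{169 \cdot \frac{1}{684}} = \frac{942}{\frac{169}{684}} = 942 \cdot \frac{684}{169} = \frac{644328}{169}$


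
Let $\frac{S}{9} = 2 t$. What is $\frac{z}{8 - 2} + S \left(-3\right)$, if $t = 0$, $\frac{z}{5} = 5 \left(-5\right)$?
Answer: $- \frac{125}{6} \approx -20.833$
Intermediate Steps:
$z = -125$ ($z = 5 \cdot 5 \left(-5\right) = 5 \left(-25\right) = -125$)
$S = 0$ ($S = 9 \cdot 2 \cdot 0 = 9 \cdot 0 = 0$)
$\frac{z}{8 - 2} + S \left(-3\right) = - \frac{125}{8 - 2} + 0 \left(-3\right) = - \frac{125}{8 - 2} + 0 = - \frac{125}{6} + 0 = - \frac{125}{6}$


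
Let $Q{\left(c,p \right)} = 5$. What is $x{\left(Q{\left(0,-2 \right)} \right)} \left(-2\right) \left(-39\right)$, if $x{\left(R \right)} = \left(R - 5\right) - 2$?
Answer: $-156$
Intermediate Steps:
$x{\left(R \right)} = -7 + R$ ($x{\left(R \right)} = \left(-5 + R\right) - 2 = -7 + R$)
$x{\left(Q{\left(0,-2 \right)} \right)} \left(-2\right) \left(-39\right) = \left(-7 + 5\right) \left(-2\right) \left(-39\right) = \left(-2\right) \left(-2\right) \left(-39\right) = 4 \left(-39\right) = -156$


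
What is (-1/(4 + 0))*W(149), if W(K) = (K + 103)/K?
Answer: -63/149 ≈ -0.42282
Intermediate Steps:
W(K) = (103 + K)/K
(-1/(4 + 0))*W(149) = (-1/(4 + 0))*((103 + 149)/149) = (-1/4)*((1/149)*252) = -1*¼*(252/149) = -¼*252/149 = -63/149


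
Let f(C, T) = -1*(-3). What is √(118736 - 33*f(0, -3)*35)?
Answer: √115271 ≈ 339.52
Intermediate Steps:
f(C, T) = 3
√(118736 - 33*f(0, -3)*35) = √(118736 - 33*3*35) = √(118736 - 99*35) = √(118736 - 3465) = √115271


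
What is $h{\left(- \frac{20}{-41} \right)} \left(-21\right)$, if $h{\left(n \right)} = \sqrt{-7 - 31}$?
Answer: $- 21 i \sqrt{38} \approx - 129.45 i$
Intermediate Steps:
$h{\left(n \right)} = i \sqrt{38}$ ($h{\left(n \right)} = \sqrt{-38} = i \sqrt{38}$)
$h{\left(- \frac{20}{-41} \right)} \left(-21\right) = i \sqrt{38} \left(-21\right) = - 21 i \sqrt{38}$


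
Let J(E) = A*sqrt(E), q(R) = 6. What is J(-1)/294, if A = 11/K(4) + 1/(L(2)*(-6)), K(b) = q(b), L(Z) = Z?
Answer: I/168 ≈ 0.0059524*I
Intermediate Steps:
K(b) = 6
A = 7/4 (A = 11/6 + 1/(2*(-6)) = 11*(1/6) + (1/2)*(-1/6) = 11/6 - 1/12 = 7/4 ≈ 1.7500)
J(E) = 7*sqrt(E)/4
J(-1)/294 = (7*sqrt(-1)/4)/294 = (7*I/4)*(1/294) = I/168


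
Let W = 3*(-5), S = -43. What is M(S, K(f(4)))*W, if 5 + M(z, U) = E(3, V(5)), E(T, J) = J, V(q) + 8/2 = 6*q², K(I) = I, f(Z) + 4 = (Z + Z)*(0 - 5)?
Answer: -2115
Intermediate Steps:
f(Z) = -4 - 10*Z (f(Z) = -4 + (Z + Z)*(0 - 5) = -4 + (2*Z)*(-5) = -4 - 10*Z)
V(q) = -4 + 6*q²
M(z, U) = 141 (M(z, U) = -5 + (-4 + 6*5²) = -5 + (-4 + 6*25) = -5 + (-4 + 150) = -5 + 146 = 141)
W = -15
M(S, K(f(4)))*W = 141*(-15) = -2115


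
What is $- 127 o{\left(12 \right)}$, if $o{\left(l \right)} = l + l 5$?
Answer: $-9144$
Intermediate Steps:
$o{\left(l \right)} = 6 l$ ($o{\left(l \right)} = l + 5 l = 6 l$)
$- 127 o{\left(12 \right)} = - 127 \cdot 6 \cdot 12 = \left(-127\right) 72 = -9144$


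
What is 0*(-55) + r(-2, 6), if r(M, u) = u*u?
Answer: 36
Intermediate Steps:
r(M, u) = u**2
0*(-55) + r(-2, 6) = 0*(-55) + 6**2 = 0 + 36 = 36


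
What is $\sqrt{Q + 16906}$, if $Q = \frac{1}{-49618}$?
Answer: $\frac{\sqrt{41621657741526}}{49618} \approx 130.02$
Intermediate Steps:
$Q = - \frac{1}{49618} \approx -2.0154 \cdot 10^{-5}$
$\sqrt{Q + 16906} = \sqrt{- \frac{1}{49618} + 16906} = \sqrt{\frac{838841907}{49618}} = \frac{\sqrt{41621657741526}}{49618}$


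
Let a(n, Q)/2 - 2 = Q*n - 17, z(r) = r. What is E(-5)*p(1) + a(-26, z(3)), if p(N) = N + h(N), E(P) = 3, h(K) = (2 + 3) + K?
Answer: -165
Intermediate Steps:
h(K) = 5 + K
p(N) = 5 + 2*N (p(N) = N + (5 + N) = 5 + 2*N)
a(n, Q) = -30 + 2*Q*n (a(n, Q) = 4 + 2*(Q*n - 17) = 4 + 2*(-17 + Q*n) = 4 + (-34 + 2*Q*n) = -30 + 2*Q*n)
E(-5)*p(1) + a(-26, z(3)) = 3*(5 + 2*1) + (-30 + 2*3*(-26)) = 3*(5 + 2) + (-30 - 156) = 3*7 - 186 = 21 - 186 = -165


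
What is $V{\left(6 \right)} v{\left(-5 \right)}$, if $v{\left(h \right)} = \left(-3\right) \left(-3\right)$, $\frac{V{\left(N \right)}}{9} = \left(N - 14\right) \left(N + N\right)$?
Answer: $-7776$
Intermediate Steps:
$V{\left(N \right)} = 18 N \left(-14 + N\right)$ ($V{\left(N \right)} = 9 \left(N - 14\right) \left(N + N\right) = 9 \left(-14 + N\right) 2 N = 9 \cdot 2 N \left(-14 + N\right) = 18 N \left(-14 + N\right)$)
$v{\left(h \right)} = 9$
$V{\left(6 \right)} v{\left(-5 \right)} = 18 \cdot 6 \left(-14 + 6\right) 9 = 18 \cdot 6 \left(-8\right) 9 = \left(-864\right) 9 = -7776$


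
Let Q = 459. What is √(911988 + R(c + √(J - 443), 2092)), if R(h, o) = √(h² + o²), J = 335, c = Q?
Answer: √(911988 + √(4587037 + 5508*I*√3)) ≈ 956.1 + 0.001*I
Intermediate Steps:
c = 459
√(911988 + R(c + √(J - 443), 2092)) = √(911988 + √((459 + √(335 - 443))² + 2092²)) = √(911988 + √((459 + √(-108))² + 4376464)) = √(911988 + √((459 + 6*I*√3)² + 4376464)) = √(911988 + √(4376464 + (459 + 6*I*√3)²))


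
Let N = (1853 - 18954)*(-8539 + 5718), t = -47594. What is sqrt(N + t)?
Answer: sqrt(48194327) ≈ 6942.2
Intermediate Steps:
N = 48241921 (N = -17101*(-2821) = 48241921)
sqrt(N + t) = sqrt(48241921 - 47594) = sqrt(48194327)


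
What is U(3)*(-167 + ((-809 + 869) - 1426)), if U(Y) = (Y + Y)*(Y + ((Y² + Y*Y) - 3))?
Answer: -165564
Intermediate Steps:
U(Y) = 2*Y*(-3 + Y + 2*Y²) (U(Y) = (2*Y)*(Y + ((Y² + Y²) - 3)) = (2*Y)*(Y + (2*Y² - 3)) = (2*Y)*(Y + (-3 + 2*Y²)) = (2*Y)*(-3 + Y + 2*Y²) = 2*Y*(-3 + Y + 2*Y²))
U(3)*(-167 + ((-809 + 869) - 1426)) = (2*3*(-3 + 3 + 2*3²))*(-167 + ((-809 + 869) - 1426)) = (2*3*(-3 + 3 + 2*9))*(-167 + (60 - 1426)) = (2*3*(-3 + 3 + 18))*(-167 - 1366) = (2*3*18)*(-1533) = 108*(-1533) = -165564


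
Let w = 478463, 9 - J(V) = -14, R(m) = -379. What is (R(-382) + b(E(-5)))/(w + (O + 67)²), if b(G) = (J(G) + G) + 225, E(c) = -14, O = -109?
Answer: -145/480227 ≈ -0.00030194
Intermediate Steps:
J(V) = 23 (J(V) = 9 - 1*(-14) = 9 + 14 = 23)
b(G) = 248 + G (b(G) = (23 + G) + 225 = 248 + G)
(R(-382) + b(E(-5)))/(w + (O + 67)²) = (-379 + (248 - 14))/(478463 + (-109 + 67)²) = (-379 + 234)/(478463 + (-42)²) = -145/(478463 + 1764) = -145/480227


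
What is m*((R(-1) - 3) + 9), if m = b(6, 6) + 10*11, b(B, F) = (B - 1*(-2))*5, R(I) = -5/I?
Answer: 1650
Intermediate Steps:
b(B, F) = 10 + 5*B (b(B, F) = (B + 2)*5 = (2 + B)*5 = 10 + 5*B)
m = 150 (m = (10 + 5*6) + 10*11 = (10 + 30) + 110 = 40 + 110 = 150)
m*((R(-1) - 3) + 9) = 150*((-5/(-1) - 3) + 9) = 150*((-5*(-1) - 3) + 9) = 150*((5 - 3) + 9) = 150*(2 + 9) = 150*11 = 1650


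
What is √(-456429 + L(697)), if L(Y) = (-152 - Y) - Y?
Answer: 5*I*√18319 ≈ 676.74*I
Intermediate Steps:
L(Y) = -152 - 2*Y
√(-456429 + L(697)) = √(-456429 + (-152 - 2*697)) = √(-456429 + (-152 - 1394)) = √(-456429 - 1546) = √(-457975) = 5*I*√18319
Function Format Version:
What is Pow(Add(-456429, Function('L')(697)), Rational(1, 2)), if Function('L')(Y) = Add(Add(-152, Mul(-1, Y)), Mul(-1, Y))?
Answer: Mul(5, I, Pow(18319, Rational(1, 2))) ≈ Mul(676.74, I)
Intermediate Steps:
Function('L')(Y) = Add(-152, Mul(-2, Y))
Pow(Add(-456429, Function('L')(697)), Rational(1, 2)) = Pow(Add(-456429, Add(-152, Mul(-2, 697))), Rational(1, 2)) = Pow(Add(-456429, Add(-152, -1394)), Rational(1, 2)) = Pow(Add(-456429, -1546), Rational(1, 2)) = Pow(-457975, Rational(1, 2)) = Mul(5, I, Pow(18319, Rational(1, 2)))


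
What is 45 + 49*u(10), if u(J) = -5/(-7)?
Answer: 80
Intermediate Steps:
u(J) = 5/7 (u(J) = -5*(-⅐) = 5/7)
45 + 49*u(10) = 45 + 49*(5/7) = 45 + 35 = 80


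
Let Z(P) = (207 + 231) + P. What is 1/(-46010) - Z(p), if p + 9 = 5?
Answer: -19968341/46010 ≈ -434.00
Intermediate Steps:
p = -4 (p = -9 + 5 = -4)
Z(P) = 438 + P
1/(-46010) - Z(p) = 1/(-46010) - (438 - 4) = -1/46010 - 1*434 = -1/46010 - 434 = -19968341/46010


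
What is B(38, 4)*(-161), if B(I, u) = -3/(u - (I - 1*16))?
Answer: -161/6 ≈ -26.833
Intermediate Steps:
B(I, u) = -3/(16 + u - I) (B(I, u) = -3/(u - (I - 16)) = -3/(u - (-16 + I)) = -3/(u + (16 - I)) = -3/(16 + u - I))
B(38, 4)*(-161) = -3/(16 + 4 - 1*38)*(-161) = -3/(16 + 4 - 38)*(-161) = -3/(-18)*(-161) = -3*(-1/18)*(-161) = (⅙)*(-161) = -161/6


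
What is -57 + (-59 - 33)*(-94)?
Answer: 8591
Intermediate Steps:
-57 + (-59 - 33)*(-94) = -57 - 92*(-94) = -57 + 8648 = 8591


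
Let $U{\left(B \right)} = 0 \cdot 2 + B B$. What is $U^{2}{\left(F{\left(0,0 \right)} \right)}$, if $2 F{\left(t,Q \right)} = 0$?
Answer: $0$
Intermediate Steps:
$F{\left(t,Q \right)} = 0$ ($F{\left(t,Q \right)} = \frac{1}{2} \cdot 0 = 0$)
$U{\left(B \right)} = B^{2}$ ($U{\left(B \right)} = 0 + B^{2} = B^{2}$)
$U^{2}{\left(F{\left(0,0 \right)} \right)} = \left(0^{2}\right)^{2} = 0^{2} = 0$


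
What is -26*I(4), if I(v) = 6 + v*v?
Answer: -572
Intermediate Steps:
I(v) = 6 + v²
-26*I(4) = -26*(6 + 4²) = -26*(6 + 16) = -26*22 = -572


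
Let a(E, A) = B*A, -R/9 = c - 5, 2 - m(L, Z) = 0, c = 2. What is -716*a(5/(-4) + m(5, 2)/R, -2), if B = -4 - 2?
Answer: -8592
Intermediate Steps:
m(L, Z) = 2 (m(L, Z) = 2 - 1*0 = 2 + 0 = 2)
R = 27 (R = -9*(2 - 5) = -9*(-3) = 27)
B = -6
a(E, A) = -6*A
-716*a(5/(-4) + m(5, 2)/R, -2) = -(-4296)*(-2) = -716*12 = -8592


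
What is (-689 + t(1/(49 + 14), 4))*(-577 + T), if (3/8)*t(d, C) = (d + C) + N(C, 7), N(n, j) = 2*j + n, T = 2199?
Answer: -193220750/189 ≈ -1.0223e+6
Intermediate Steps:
N(n, j) = n + 2*j
t(d, C) = 112/3 + 8*d/3 + 16*C/3 (t(d, C) = 8*((d + C) + (C + 2*7))/3 = 8*((C + d) + (C + 14))/3 = 8*((C + d) + (14 + C))/3 = 8*(14 + d + 2*C)/3 = 112/3 + 8*d/3 + 16*C/3)
(-689 + t(1/(49 + 14), 4))*(-577 + T) = (-689 + (112/3 + 8/(3*(49 + 14)) + (16/3)*4))*(-577 + 2199) = (-689 + (112/3 + (8/3)/63 + 64/3))*1622 = (-689 + (112/3 + (8/3)*(1/63) + 64/3))*1622 = (-689 + (112/3 + 8/189 + 64/3))*1622 = (-689 + 11096/189)*1622 = -119125/189*1622 = -193220750/189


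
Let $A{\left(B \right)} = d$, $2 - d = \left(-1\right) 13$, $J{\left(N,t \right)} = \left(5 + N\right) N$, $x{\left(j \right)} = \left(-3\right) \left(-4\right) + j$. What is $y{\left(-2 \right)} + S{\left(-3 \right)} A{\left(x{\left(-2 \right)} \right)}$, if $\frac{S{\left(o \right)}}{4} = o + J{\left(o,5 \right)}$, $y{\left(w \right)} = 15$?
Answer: $-525$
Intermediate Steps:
$x{\left(j \right)} = 12 + j$
$J{\left(N,t \right)} = N \left(5 + N\right)$
$S{\left(o \right)} = 4 o + 4 o \left(5 + o\right)$ ($S{\left(o \right)} = 4 \left(o + o \left(5 + o\right)\right) = 4 o + 4 o \left(5 + o\right)$)
$d = 15$ ($d = 2 - \left(-1\right) 13 = 2 - -13 = 2 + 13 = 15$)
$A{\left(B \right)} = 15$
$y{\left(-2 \right)} + S{\left(-3 \right)} A{\left(x{\left(-2 \right)} \right)} = 15 + 4 \left(-3\right) \left(6 - 3\right) 15 = 15 + 4 \left(-3\right) 3 \cdot 15 = 15 - 540 = -525$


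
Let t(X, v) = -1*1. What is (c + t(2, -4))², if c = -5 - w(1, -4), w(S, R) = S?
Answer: 49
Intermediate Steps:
t(X, v) = -1
c = -6 (c = -5 - 1*1 = -5 - 1 = -6)
(c + t(2, -4))² = (-6 - 1)² = (-7)² = 49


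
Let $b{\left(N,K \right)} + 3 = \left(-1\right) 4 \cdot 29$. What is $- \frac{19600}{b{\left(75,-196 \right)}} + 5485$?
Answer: $\frac{96045}{17} \approx 5649.7$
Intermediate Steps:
$b{\left(N,K \right)} = -119$ ($b{\left(N,K \right)} = -3 + \left(-1\right) 4 \cdot 29 = -3 - 116 = -119$)
$- \frac{19600}{b{\left(75,-196 \right)}} + 5485 = - \frac{19600}{-119} + 5485 = \left(-19600\right) \left(- \frac{1}{119}\right) + 5485 = \frac{2800}{17} + 5485 = \frac{96045}{17}$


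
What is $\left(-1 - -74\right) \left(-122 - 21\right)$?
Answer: $-10439$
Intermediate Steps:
$\left(-1 - -74\right) \left(-122 - 21\right) = \left(-1 + 74\right) \left(-143\right) = 73 \left(-143\right) = -10439$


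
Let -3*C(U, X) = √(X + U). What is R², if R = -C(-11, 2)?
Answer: -1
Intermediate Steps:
C(U, X) = -√(U + X)/3 (C(U, X) = -√(X + U)/3 = -√(U + X)/3)
R = I (R = -(-1)*√(-11 + 2)/3 = -(-1)*√(-9)/3 = -(-1)*3*I/3 = -(-1)*I = I ≈ 1.0*I)
R² = I² = -1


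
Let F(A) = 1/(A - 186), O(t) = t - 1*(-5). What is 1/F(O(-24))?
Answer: -205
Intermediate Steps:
O(t) = 5 + t (O(t) = t + 5 = 5 + t)
F(A) = 1/(-186 + A)
1/F(O(-24)) = 1/(1/(-186 + (5 - 24))) = 1/(1/(-186 - 19)) = 1/(1/(-205)) = 1/(-1/205) = -205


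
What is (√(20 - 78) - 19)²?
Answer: (19 - I*√58)² ≈ 303.0 - 289.4*I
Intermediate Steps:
(√(20 - 78) - 19)² = (√(-58) - 19)² = (I*√58 - 19)² = (-19 + I*√58)²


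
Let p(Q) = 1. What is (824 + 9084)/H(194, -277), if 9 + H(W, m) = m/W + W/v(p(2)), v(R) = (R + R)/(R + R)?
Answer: 1922152/35613 ≈ 53.973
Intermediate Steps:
v(R) = 1 (v(R) = (2*R)/((2*R)) = (2*R)*(1/(2*R)) = 1)
H(W, m) = -9 + W + m/W (H(W, m) = -9 + (m/W + W/1) = -9 + (m/W + W*1) = -9 + (m/W + W) = -9 + (W + m/W) = -9 + W + m/W)
(824 + 9084)/H(194, -277) = (824 + 9084)/(-9 + 194 - 277/194) = 9908/(-9 + 194 - 277*1/194) = 9908/(-9 + 194 - 277/194) = 9908/(35613/194) = 9908*(194/35613) = 1922152/35613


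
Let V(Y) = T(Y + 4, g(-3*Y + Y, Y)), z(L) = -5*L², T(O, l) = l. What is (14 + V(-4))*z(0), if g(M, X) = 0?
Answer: 0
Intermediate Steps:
V(Y) = 0
(14 + V(-4))*z(0) = (14 + 0)*(-5*0²) = 14*(-5*0) = 14*0 = 0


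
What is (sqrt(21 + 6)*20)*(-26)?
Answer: -1560*sqrt(3) ≈ -2702.0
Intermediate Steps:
(sqrt(21 + 6)*20)*(-26) = (sqrt(27)*20)*(-26) = ((3*sqrt(3))*20)*(-26) = (60*sqrt(3))*(-26) = -1560*sqrt(3)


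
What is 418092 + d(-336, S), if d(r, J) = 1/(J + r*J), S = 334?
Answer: 46780313879/111890 ≈ 4.1809e+5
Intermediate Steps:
d(r, J) = 1/(J + J*r)
418092 + d(-336, S) = 418092 + 1/(334*(1 - 336)) = 418092 + (1/334)/(-335) = 418092 + (1/334)*(-1/335) = 418092 - 1/111890 = 46780313879/111890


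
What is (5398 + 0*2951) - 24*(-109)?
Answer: 8014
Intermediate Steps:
(5398 + 0*2951) - 24*(-109) = (5398 + 0) + 2616 = 5398 + 2616 = 8014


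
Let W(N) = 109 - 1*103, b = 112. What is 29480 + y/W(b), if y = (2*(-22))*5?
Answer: 88330/3 ≈ 29443.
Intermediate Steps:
W(N) = 6 (W(N) = 109 - 103 = 6)
y = -220 (y = -44*5 = -220)
29480 + y/W(b) = 29480 - 220/6 = 29480 - 220*⅙ = 29480 - 110/3 = 88330/3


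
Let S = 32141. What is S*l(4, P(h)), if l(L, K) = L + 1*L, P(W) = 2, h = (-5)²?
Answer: 257128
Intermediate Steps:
h = 25
l(L, K) = 2*L (l(L, K) = L + L = 2*L)
S*l(4, P(h)) = 32141*(2*4) = 32141*8 = 257128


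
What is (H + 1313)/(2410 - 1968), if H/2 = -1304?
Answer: -1295/442 ≈ -2.9299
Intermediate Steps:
H = -2608 (H = 2*(-1304) = -2608)
(H + 1313)/(2410 - 1968) = (-2608 + 1313)/(2410 - 1968) = -1295/442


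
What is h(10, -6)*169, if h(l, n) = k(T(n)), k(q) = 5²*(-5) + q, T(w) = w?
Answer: -22139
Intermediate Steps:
k(q) = -125 + q (k(q) = 25*(-5) + q = -125 + q)
h(l, n) = -125 + n
h(10, -6)*169 = (-125 - 6)*169 = -131*169 = -22139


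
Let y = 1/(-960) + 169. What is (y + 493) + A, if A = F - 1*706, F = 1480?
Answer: 1378559/960 ≈ 1436.0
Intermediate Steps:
A = 774 (A = 1480 - 1*706 = 1480 - 706 = 774)
y = 162239/960 (y = -1/960 + 169 = 162239/960 ≈ 169.00)
(y + 493) + A = (162239/960 + 493) + 774 = 635519/960 + 774 = 1378559/960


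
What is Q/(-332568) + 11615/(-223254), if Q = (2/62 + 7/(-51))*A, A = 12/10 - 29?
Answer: -848344613261/16303433673060 ≈ -0.052035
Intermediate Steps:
A = -139/5 (A = (⅒)*12 - 29 = 6/5 - 29 = -139/5 ≈ -27.800)
Q = 23074/7905 (Q = (2/62 + 7/(-51))*(-139/5) = (2*(1/62) + 7*(-1/51))*(-139/5) = (1/31 - 7/51)*(-139/5) = -166/1581*(-139/5) = 23074/7905 ≈ 2.9189)
Q/(-332568) + 11615/(-223254) = (23074/7905)/(-332568) + 11615/(-223254) = (23074/7905)*(-1/332568) + 11615*(-1/223254) = -11537/1314475020 - 11615/223254 = -848344613261/16303433673060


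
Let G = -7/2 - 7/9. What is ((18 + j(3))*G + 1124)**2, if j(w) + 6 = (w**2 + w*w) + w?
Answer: 34774609/36 ≈ 9.6596e+5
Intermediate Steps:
G = -77/18 (G = -7*1/2 - 7*1/9 = -7/2 - 7/9 = -77/18 ≈ -4.2778)
j(w) = -6 + w + 2*w**2 (j(w) = -6 + ((w**2 + w*w) + w) = -6 + ((w**2 + w**2) + w) = -6 + (2*w**2 + w) = -6 + (w + 2*w**2) = -6 + w + 2*w**2)
((18 + j(3))*G + 1124)**2 = ((18 + (-6 + 3 + 2*3**2))*(-77/18) + 1124)**2 = ((18 + (-6 + 3 + 2*9))*(-77/18) + 1124)**2 = ((18 + (-6 + 3 + 18))*(-77/18) + 1124)**2 = ((18 + 15)*(-77/18) + 1124)**2 = (33*(-77/18) + 1124)**2 = (-847/6 + 1124)**2 = (5897/6)**2 = 34774609/36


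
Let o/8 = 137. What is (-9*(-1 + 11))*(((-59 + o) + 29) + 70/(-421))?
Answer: -40384440/421 ≈ -95925.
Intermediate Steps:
o = 1096 (o = 8*137 = 1096)
(-9*(-1 + 11))*(((-59 + o) + 29) + 70/(-421)) = (-9*(-1 + 11))*(((-59 + 1096) + 29) + 70/(-421)) = (-9*10)*((1037 + 29) + 70*(-1/421)) = -90*(1066 - 70/421) = -90*448716/421 = -40384440/421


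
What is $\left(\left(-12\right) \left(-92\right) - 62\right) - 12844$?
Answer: $-11802$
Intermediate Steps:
$\left(\left(-12\right) \left(-92\right) - 62\right) - 12844 = \left(1104 - 62\right) - 12844 = 1042 - 12844 = -11802$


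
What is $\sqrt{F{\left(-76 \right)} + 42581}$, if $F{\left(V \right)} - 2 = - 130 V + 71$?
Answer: $\sqrt{52534} \approx 229.2$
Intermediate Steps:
$F{\left(V \right)} = 73 - 130 V$ ($F{\left(V \right)} = 2 - \left(-71 + 130 V\right) = 73 - 130 V$)
$\sqrt{F{\left(-76 \right)} + 42581} = \sqrt{\left(73 - -9880\right) + 42581} = \sqrt{\left(73 + 9880\right) + 42581} = \sqrt{9953 + 42581} = \sqrt{52534}$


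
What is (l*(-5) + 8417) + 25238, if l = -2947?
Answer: 48390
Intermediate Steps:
(l*(-5) + 8417) + 25238 = (-2947*(-5) + 8417) + 25238 = (14735 + 8417) + 25238 = 23152 + 25238 = 48390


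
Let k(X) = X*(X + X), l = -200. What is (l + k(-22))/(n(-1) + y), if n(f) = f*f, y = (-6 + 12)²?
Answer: 768/37 ≈ 20.757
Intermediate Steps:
k(X) = 2*X² (k(X) = X*(2*X) = 2*X²)
y = 36 (y = 6² = 36)
n(f) = f²
(l + k(-22))/(n(-1) + y) = (-200 + 2*(-22)²)/((-1)² + 36) = (-200 + 2*484)/(1 + 36) = (-200 + 968)/37 = 768*(1/37) = 768/37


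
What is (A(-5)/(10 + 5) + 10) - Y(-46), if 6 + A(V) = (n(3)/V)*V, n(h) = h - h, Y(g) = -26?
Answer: 178/5 ≈ 35.600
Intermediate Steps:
n(h) = 0
A(V) = -6 (A(V) = -6 + (0/V)*V = -6 + 0*V = -6 + 0 = -6)
(A(-5)/(10 + 5) + 10) - Y(-46) = (-6/(10 + 5) + 10) - 1*(-26) = (-6/15 + 10) + 26 = (-6*1/15 + 10) + 26 = (-2/5 + 10) + 26 = 48/5 + 26 = 178/5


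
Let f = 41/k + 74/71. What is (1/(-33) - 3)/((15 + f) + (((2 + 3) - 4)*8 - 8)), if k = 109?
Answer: -386950/2096523 ≈ -0.18457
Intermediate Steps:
f = 10977/7739 (f = 41/109 + 74/71 = 10977/7739 ≈ 1.4184)
(1/(-33) - 3)/((15 + f) + (((2 + 3) - 4)*8 - 8)) = (1/(-33) - 3)/((15 + 10977/7739) + (((2 + 3) - 4)*8 - 8)) = (-1/33 - 3)/(127062/7739 + ((5 - 4)*8 - 8)) = -100/(33*(127062/7739 + (1*8 - 8))) = -100/(33*(127062/7739 + (8 - 8))) = -100/(33*(127062/7739 + 0)) = -100/(33*127062/7739) = -100/33*7739/127062 = -386950/2096523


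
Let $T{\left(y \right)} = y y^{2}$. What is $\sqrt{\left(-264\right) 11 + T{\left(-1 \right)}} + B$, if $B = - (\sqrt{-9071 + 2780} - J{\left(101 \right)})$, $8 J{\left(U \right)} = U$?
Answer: $\frac{101}{8} + i \sqrt{2905} - 3 i \sqrt{699} \approx 12.625 - 25.418 i$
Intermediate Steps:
$J{\left(U \right)} = \frac{U}{8}$
$B = \frac{101}{8} - 3 i \sqrt{699}$ ($B = - (\sqrt{-9071 + 2780} - \frac{1}{8} \cdot 101) = - (\sqrt{-6291} - \frac{101}{8}) = - (3 i \sqrt{699} - \frac{101}{8}) = - (- \frac{101}{8} + 3 i \sqrt{699}) = \frac{101}{8} - 3 i \sqrt{699} \approx 12.625 - 79.316 i$)
$T{\left(y \right)} = y^{3}$
$\sqrt{\left(-264\right) 11 + T{\left(-1 \right)}} + B = \sqrt{\left(-264\right) 11 + \left(-1\right)^{3}} + \left(\frac{101}{8} - 3 i \sqrt{699}\right) = \sqrt{-2904 - 1} + \left(\frac{101}{8} - 3 i \sqrt{699}\right) = \sqrt{-2905} + \left(\frac{101}{8} - 3 i \sqrt{699}\right) = i \sqrt{2905} + \left(\frac{101}{8} - 3 i \sqrt{699}\right) = \frac{101}{8} + i \sqrt{2905} - 3 i \sqrt{699}$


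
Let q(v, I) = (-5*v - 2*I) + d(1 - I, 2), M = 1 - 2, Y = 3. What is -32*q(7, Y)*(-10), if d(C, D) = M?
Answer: -13440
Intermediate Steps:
M = -1
d(C, D) = -1
q(v, I) = -1 - 5*v - 2*I (q(v, I) = (-5*v - 2*I) - 1 = -1 - 5*v - 2*I)
-32*q(7, Y)*(-10) = -32*(-1 - 5*7 - 2*3)*(-10) = -32*(-1 - 35 - 6)*(-10) = -32*(-42)*(-10) = 1344*(-10) = -13440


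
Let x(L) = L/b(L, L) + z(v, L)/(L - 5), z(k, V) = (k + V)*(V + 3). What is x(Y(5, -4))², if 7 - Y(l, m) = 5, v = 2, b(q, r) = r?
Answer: 289/9 ≈ 32.111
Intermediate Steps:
Y(l, m) = 2 (Y(l, m) = 7 - 1*5 = 7 - 5 = 2)
z(k, V) = (3 + V)*(V + k) (z(k, V) = (V + k)*(3 + V) = (3 + V)*(V + k))
x(L) = 1 + (6 + L² + 5*L)/(-5 + L) (x(L) = L/L + (L² + 3*L + 3*2 + L*2)/(L - 5) = 1 + (L² + 3*L + 6 + 2*L)/(-5 + L) = 1 + (6 + L² + 5*L)/(-5 + L))
x(Y(5, -4))² = ((1 + 2² + 6*2)/(-5 + 2))² = ((1 + 4 + 12)/(-3))² = (-⅓*17)² = (-17/3)² = 289/9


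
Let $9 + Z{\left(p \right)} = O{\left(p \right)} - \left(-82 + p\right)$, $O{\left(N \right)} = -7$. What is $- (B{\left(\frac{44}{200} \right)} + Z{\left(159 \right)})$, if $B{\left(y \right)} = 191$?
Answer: $-98$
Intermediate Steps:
$Z{\left(p \right)} = 66 - p$ ($Z{\left(p \right)} = -9 - \left(-75 + p\right) = 66 - p$)
$- (B{\left(\frac{44}{200} \right)} + Z{\left(159 \right)}) = - (191 + \left(66 - 159\right)) = - (191 - 93) = \left(-1\right) 98 = -98$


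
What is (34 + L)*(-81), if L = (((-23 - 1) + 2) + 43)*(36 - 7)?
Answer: -52083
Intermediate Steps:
L = 609 (L = ((-24 + 2) + 43)*29 = (-22 + 43)*29 = 21*29 = 609)
(34 + L)*(-81) = (34 + 609)*(-81) = 643*(-81) = -52083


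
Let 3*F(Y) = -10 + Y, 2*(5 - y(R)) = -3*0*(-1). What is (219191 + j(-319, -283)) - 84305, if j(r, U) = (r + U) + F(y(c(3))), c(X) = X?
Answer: 402847/3 ≈ 1.3428e+5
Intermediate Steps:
y(R) = 5 (y(R) = 5 - (-3*0)*(-1)/2 = 5 - 0*(-1) = 5 - ½*0 = 5 + 0 = 5)
F(Y) = -10/3 + Y/3 (F(Y) = (-10 + Y)/3 = -10/3 + Y/3)
j(r, U) = -5/3 + U + r (j(r, U) = (r + U) + (-10/3 + (⅓)*5) = (U + r) + (-10/3 + 5/3) = (U + r) - 5/3 = -5/3 + U + r)
(219191 + j(-319, -283)) - 84305 = (219191 + (-5/3 - 283 - 319)) - 84305 = (219191 - 1811/3) - 84305 = 655762/3 - 84305 = 402847/3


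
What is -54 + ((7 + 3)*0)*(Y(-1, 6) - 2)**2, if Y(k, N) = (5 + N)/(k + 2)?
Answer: -54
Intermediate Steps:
Y(k, N) = (5 + N)/(2 + k)
-54 + ((7 + 3)*0)*(Y(-1, 6) - 2)**2 = -54 + ((7 + 3)*0)*((5 + 6)/(2 - 1) - 2)**2 = -54 + (10*0)*(11/1 - 2)**2 = -54 + 0*(1*11 - 2)**2 = -54 + 0*(11 - 2)**2 = -54 + 0*9**2 = -54 + 0*81 = -54 + 0 = -54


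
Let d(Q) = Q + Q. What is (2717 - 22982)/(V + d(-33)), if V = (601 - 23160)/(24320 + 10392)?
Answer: 703438680/2313551 ≈ 304.05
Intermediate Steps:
V = -22559/34712 ≈ -0.64989
d(Q) = 2*Q
(2717 - 22982)/(V + d(-33)) = (2717 - 22982)/(-22559/34712 + 2*(-33)) = -20265/(-22559/34712 - 66) = -20265/(-2313551/34712) = -20265*(-34712/2313551) = 703438680/2313551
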